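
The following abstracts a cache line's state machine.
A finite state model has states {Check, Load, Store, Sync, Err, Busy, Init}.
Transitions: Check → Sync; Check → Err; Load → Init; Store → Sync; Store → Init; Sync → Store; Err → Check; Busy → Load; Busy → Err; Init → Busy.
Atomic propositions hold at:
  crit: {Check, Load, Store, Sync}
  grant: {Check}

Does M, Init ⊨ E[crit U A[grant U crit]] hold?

No

A[grant U crit]: least fixpoint, start Z0 = Sat(crit) = {Check, Load, Store, Sync}, add states in Sat(grant) with every successor in Z. Already a fixed point.
Sat(A[grant U crit]) = {Check, Load, Store, Sync}
E[crit U A[grant U crit]]: least fixpoint, start Z0 = Sat(A[grant U crit]) = {Check, Load, Store, Sync}, add states in Sat(crit) with some successor in Z. Already a fixed point.
Sat(E[crit U A[grant U crit]]) = {Check, Load, Store, Sync}
Init ∉ Sat(E[crit U A[grant U crit]]) = {Check, Load, Store, Sync}, so the formula does not hold at Init.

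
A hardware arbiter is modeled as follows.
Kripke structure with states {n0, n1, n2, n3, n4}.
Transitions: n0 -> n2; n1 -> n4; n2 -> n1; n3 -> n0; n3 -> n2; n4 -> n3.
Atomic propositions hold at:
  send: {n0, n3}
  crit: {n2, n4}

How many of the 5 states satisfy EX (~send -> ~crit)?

Sat(~send) = {n1, n2, n4}
Sat(~crit) = {n0, n1, n3}
Sat(~send -> ~crit) = {n0, n1, n3}
Sat(EX (~send -> ~crit)) = {s : some successor in {n0, n1, n3}} = {n2, n3, n4}
|Sat(EX (~send -> ~crit))| = |{n2, n3, n4}| = 3.

3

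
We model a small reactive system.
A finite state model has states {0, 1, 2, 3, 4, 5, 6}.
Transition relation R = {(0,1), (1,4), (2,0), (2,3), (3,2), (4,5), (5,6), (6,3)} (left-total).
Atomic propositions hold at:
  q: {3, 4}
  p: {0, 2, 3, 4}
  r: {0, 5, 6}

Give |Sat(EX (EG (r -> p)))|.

Sat(r -> p) = {0, 1, 2, 3, 4}
EG (r -> p): greatest fixpoint, start Z0 = {0, 1, 2, 3, 4}, keep only states in Sat with some successor in Z. Z1 = {0, 1, 2, 3}; Z2 = {0, 2, 3}; Z3 = {2, 3}; fixed.
Sat(EG (r -> p)) = {2, 3}
Sat(EX (EG (r -> p))) = {s : some successor in {2, 3}} = {2, 3, 6}
|Sat(EX (EG (r -> p)))| = |{2, 3, 6}| = 3.

3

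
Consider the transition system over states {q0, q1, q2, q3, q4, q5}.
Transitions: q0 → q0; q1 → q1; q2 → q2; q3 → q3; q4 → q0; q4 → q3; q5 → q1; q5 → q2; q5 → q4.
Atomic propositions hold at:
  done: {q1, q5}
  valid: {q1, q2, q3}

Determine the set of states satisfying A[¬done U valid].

Sat(¬done) = {q0, q2, q3, q4}
A[¬done U valid]: least fixpoint, start Z0 = Sat(valid) = {q1, q2, q3}, add states in Sat(¬done) with every successor in Z. Already a fixed point.
Sat(A[¬done U valid]) = {q1, q2, q3}

{q1, q2, q3}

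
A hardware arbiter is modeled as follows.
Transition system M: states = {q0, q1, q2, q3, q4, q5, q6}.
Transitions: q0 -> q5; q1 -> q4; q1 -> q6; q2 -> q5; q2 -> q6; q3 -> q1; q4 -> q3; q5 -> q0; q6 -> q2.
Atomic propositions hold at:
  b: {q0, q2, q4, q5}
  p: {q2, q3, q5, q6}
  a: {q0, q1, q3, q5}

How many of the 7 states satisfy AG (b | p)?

Sat(b | p) = {q0, q2, q3, q4, q5, q6}
AG (b | p): greatest fixpoint, start Z0 = {q0, q2, q3, q4, q5, q6}, keep only states in Sat with every successor in Z. Z1 = {q0, q2, q4, q5, q6}; Z2 = {q0, q2, q5, q6}; fixed.
Sat(AG (b | p)) = {q0, q2, q5, q6}
|Sat(AG (b | p))| = |{q0, q2, q5, q6}| = 4.

4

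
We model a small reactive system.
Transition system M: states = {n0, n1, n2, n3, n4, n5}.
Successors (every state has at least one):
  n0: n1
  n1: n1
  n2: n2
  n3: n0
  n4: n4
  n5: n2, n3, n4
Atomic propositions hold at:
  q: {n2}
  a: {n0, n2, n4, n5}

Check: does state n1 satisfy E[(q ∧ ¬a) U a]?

Sat(¬a) = {n1, n3}
Sat(q ∧ ¬a) = ∅
E[(q ∧ ¬a) U a]: least fixpoint, start Z0 = Sat(a) = {n0, n2, n4, n5}, add states in Sat(q ∧ ¬a) with some successor in Z. Already a fixed point.
Sat(E[(q ∧ ¬a) U a]) = {n0, n2, n4, n5}
n1 ∉ Sat(E[(q ∧ ¬a) U a]) = {n0, n2, n4, n5}, so the formula does not hold at n1.

No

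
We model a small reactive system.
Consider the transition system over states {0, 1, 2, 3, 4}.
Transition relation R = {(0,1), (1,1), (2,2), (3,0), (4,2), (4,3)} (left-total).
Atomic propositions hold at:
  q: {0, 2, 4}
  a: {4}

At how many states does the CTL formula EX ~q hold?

Sat(~q) = {1, 3}
Sat(EX ~q) = {s : some successor in {1, 3}} = {0, 1, 4}
|Sat(EX ~q)| = |{0, 1, 4}| = 3.

3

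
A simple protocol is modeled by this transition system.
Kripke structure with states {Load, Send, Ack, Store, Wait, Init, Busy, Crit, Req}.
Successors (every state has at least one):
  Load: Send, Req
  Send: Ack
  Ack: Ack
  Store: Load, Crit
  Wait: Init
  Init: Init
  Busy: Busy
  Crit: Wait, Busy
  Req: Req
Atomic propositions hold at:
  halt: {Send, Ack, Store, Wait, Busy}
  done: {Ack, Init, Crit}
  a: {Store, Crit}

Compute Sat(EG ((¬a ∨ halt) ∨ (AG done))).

Sat(¬a) = {Load, Send, Ack, Wait, Init, Busy, Req}
Sat(¬a ∨ halt) = {Load, Send, Ack, Store, Wait, Init, Busy, Req}
AG done: greatest fixpoint, start Z0 = {Ack, Init, Crit}, keep only states in Sat with every successor in Z. Z1 = {Ack, Init}; fixed.
Sat(AG done) = {Ack, Init}
Sat((¬a ∨ halt) ∨ (AG done)) = {Load, Send, Ack, Store, Wait, Init, Busy, Req}
EG ((¬a ∨ halt) ∨ (AG done)): greatest fixpoint, start Z0 = {Load, Send, Ack, Store, Wait, Init, Busy, Req}, keep only states in Sat with some successor in Z. Already a fixed point.
Sat(EG ((¬a ∨ halt) ∨ (AG done))) = {Load, Send, Ack, Store, Wait, Init, Busy, Req}

{Load, Send, Ack, Store, Wait, Init, Busy, Req}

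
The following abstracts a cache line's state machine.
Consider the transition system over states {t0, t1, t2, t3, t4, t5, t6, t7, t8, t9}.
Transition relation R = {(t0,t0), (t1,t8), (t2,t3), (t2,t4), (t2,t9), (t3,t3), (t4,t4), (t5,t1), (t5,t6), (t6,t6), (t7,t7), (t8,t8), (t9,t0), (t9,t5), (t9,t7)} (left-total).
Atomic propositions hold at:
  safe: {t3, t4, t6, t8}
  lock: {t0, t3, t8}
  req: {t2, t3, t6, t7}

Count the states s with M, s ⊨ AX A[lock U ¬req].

Sat(¬req) = {t0, t1, t4, t5, t8, t9}
A[lock U ¬req]: least fixpoint, start Z0 = Sat(¬req) = {t0, t1, t4, t5, t8, t9}, add states in Sat(lock) with every successor in Z. Already a fixed point.
Sat(A[lock U ¬req]) = {t0, t1, t4, t5, t8, t9}
Sat(AX A[lock U ¬req]) = {s : every successor in {t0, t1, t4, t5, t8, t9}} = {t0, t1, t4, t8}
|Sat(AX A[lock U ¬req])| = |{t0, t1, t4, t8}| = 4.

4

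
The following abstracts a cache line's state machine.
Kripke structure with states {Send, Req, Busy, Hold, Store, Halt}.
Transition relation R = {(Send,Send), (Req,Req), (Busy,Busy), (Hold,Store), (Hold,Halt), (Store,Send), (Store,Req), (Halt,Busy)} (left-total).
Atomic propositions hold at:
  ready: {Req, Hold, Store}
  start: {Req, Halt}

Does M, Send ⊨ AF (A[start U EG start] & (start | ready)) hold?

No

EG start: greatest fixpoint, start Z0 = {Req, Halt}, keep only states in Sat with some successor in Z. Z1 = {Req}; fixed.
Sat(EG start) = {Req}
A[start U EG start]: least fixpoint, start Z0 = Sat(EG start) = {Req}, add states in Sat(start) with every successor in Z. Already a fixed point.
Sat(A[start U EG start]) = {Req}
Sat(start | ready) = {Req, Hold, Store, Halt}
Sat(A[start U EG start] & (start | ready)) = {Req}
AF (A[start U EG start] & (start | ready)): least fixpoint, start Z0 = {Req}, add states with every successor in Z. Already a fixed point.
Sat(AF (A[start U EG start] & (start | ready))) = {Req}
Send ∉ Sat(AF (A[start U EG start] & (start | ready))) = {Req}, so the formula does not hold at Send.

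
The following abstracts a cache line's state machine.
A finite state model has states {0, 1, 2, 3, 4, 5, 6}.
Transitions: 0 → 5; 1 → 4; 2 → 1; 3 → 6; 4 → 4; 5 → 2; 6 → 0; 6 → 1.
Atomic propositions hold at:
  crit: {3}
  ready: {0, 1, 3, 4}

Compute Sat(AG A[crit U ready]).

{1, 4}

A[crit U ready]: least fixpoint, start Z0 = Sat(ready) = {0, 1, 3, 4}, add states in Sat(crit) with every successor in Z. Already a fixed point.
Sat(A[crit U ready]) = {0, 1, 3, 4}
AG A[crit U ready]: greatest fixpoint, start Z0 = {0, 1, 3, 4}, keep only states in Sat with every successor in Z. Z1 = {1, 4}; fixed.
Sat(AG A[crit U ready]) = {1, 4}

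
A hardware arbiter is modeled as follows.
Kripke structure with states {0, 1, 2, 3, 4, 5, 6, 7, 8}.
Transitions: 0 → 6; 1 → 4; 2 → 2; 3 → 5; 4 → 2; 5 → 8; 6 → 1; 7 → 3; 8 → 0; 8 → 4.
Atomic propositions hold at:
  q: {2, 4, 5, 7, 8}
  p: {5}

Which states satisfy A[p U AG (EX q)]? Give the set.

{1, 2, 4}

Sat(EX q) = {s : some successor in {2, 4, 5, 7, 8}} = {1, 2, 3, 4, 5, 8}
AG (EX q): greatest fixpoint, start Z0 = {1, 2, 3, 4, 5, 8}, keep only states in Sat with every successor in Z. Z1 = {1, 2, 3, 4, 5}; Z2 = {1, 2, 3, 4}; Z3 = {1, 2, 4}; fixed.
Sat(AG (EX q)) = {1, 2, 4}
A[p U AG (EX q)]: least fixpoint, start Z0 = Sat(AG (EX q)) = {1, 2, 4}, add states in Sat(p) with every successor in Z. Already a fixed point.
Sat(A[p U AG (EX q)]) = {1, 2, 4}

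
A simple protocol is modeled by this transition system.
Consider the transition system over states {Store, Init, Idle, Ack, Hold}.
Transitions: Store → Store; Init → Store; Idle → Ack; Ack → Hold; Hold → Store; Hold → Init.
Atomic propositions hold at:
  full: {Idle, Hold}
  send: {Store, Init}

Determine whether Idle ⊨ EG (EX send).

Sat(EX send) = {s : some successor in {Store, Init}} = {Store, Init, Hold}
EG (EX send): greatest fixpoint, start Z0 = {Store, Init, Hold}, keep only states in Sat with some successor in Z. Already a fixed point.
Sat(EG (EX send)) = {Store, Init, Hold}
Idle ∉ Sat(EG (EX send)) = {Store, Init, Hold}, so the formula does not hold at Idle.

No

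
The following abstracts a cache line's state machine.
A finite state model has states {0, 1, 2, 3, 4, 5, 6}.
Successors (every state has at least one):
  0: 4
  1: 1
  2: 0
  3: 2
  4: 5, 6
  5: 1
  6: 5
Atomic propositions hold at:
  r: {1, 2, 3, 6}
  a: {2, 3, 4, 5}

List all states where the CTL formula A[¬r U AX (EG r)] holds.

Sat(¬r) = {0, 4, 5}
EG r: greatest fixpoint, start Z0 = {1, 2, 3, 6}, keep only states in Sat with some successor in Z. Z1 = {1, 3}; Z2 = {1}; fixed.
Sat(EG r) = {1}
Sat(AX (EG r)) = {s : every successor in {1}} = {1, 5}
A[¬r U AX (EG r)]: least fixpoint, start Z0 = Sat(AX (EG r)) = {1, 5}, add states in Sat(¬r) with every successor in Z. Already a fixed point.
Sat(A[¬r U AX (EG r)]) = {1, 5}

{1, 5}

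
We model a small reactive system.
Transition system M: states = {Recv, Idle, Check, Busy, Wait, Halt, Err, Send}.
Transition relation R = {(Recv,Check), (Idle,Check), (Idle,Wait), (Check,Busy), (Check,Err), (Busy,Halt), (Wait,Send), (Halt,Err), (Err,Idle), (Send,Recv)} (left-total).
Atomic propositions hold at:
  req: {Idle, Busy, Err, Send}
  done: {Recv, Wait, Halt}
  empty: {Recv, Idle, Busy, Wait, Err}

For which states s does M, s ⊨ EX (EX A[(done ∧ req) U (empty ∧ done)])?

{Wait, Err}

Sat(done ∧ req) = ∅
Sat(empty ∧ done) = {Recv, Wait}
A[(done ∧ req) U (empty ∧ done)]: least fixpoint, start Z0 = Sat((empty ∧ done)) = {Recv, Wait}, add states in Sat(done ∧ req) with every successor in Z. Already a fixed point.
Sat(A[(done ∧ req) U (empty ∧ done)]) = {Recv, Wait}
Sat(EX A[(done ∧ req) U (empty ∧ done)]) = {s : some successor in {Recv, Wait}} = {Idle, Send}
Sat(EX (EX A[(done ∧ req) U (empty ∧ done)])) = {s : some successor in {Idle, Send}} = {Wait, Err}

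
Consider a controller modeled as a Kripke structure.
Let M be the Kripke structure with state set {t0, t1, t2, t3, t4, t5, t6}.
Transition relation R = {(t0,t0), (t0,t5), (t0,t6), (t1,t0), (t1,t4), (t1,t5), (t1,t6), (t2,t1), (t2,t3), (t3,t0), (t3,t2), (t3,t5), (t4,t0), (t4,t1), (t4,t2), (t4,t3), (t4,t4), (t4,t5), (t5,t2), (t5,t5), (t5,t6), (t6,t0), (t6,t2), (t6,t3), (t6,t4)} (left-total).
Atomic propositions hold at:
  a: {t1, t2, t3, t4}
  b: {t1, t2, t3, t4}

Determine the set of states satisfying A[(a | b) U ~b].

Sat(a | b) = {t1, t2, t3, t4}
Sat(~b) = {t0, t5, t6}
A[(a | b) U ~b]: least fixpoint, start Z0 = Sat(~b) = {t0, t5, t6}, add states in Sat(a | b) with every successor in Z. Already a fixed point.
Sat(A[(a | b) U ~b]) = {t0, t5, t6}

{t0, t5, t6}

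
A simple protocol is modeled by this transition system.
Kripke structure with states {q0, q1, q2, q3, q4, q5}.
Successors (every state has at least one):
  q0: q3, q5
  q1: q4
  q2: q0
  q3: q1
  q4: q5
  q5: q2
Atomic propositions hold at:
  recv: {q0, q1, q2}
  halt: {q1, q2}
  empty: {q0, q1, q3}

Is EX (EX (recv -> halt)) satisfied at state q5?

No

Sat(recv -> halt) = {q1, q2, q3, q4, q5}
Sat(EX (recv -> halt)) = {s : some successor in {q1, q2, q3, q4, q5}} = {q0, q1, q3, q4, q5}
Sat(EX (EX (recv -> halt))) = {s : some successor in {q0, q1, q3, q4, q5}} = {q0, q1, q2, q3, q4}
q5 ∉ Sat(EX (EX (recv -> halt))) = {q0, q1, q2, q3, q4}, so the formula does not hold at q5.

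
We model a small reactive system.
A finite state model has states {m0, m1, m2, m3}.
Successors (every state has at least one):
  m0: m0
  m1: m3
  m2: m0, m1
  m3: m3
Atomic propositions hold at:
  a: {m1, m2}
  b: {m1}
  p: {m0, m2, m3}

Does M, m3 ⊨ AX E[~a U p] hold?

Sat(~a) = {m0, m3}
E[~a U p]: least fixpoint, start Z0 = Sat(p) = {m0, m2, m3}, add states in Sat(~a) with some successor in Z. Already a fixed point.
Sat(E[~a U p]) = {m0, m2, m3}
Sat(AX E[~a U p]) = {s : every successor in {m0, m2, m3}} = {m0, m1, m3}
m3 ∈ Sat(AX E[~a U p]) = {m0, m1, m3}, so the formula holds at m3.

Yes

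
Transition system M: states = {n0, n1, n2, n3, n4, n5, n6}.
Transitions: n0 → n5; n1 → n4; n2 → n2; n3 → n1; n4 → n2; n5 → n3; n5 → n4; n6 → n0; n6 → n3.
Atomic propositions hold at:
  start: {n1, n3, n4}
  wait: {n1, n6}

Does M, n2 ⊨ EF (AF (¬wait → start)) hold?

Sat(¬wait) = {n0, n2, n3, n4, n5}
Sat(¬wait → start) = {n1, n3, n4, n6}
AF (¬wait → start): least fixpoint, start Z0 = {n1, n3, n4, n6}, add states with every successor in Z. Z1 = {n1, n3, n4, n5, n6}; Z2 = {n0, n1, n3, n4, n5, n6}; fixed.
Sat(AF (¬wait → start)) = {n0, n1, n3, n4, n5, n6}
EF (AF (¬wait → start)): least fixpoint, start Z0 = {n0, n1, n3, n4, n5, n6}, add states with some successor in Z. Already a fixed point.
Sat(EF (AF (¬wait → start))) = {n0, n1, n3, n4, n5, n6}
n2 ∉ Sat(EF (AF (¬wait → start))) = {n0, n1, n3, n4, n5, n6}, so the formula does not hold at n2.

No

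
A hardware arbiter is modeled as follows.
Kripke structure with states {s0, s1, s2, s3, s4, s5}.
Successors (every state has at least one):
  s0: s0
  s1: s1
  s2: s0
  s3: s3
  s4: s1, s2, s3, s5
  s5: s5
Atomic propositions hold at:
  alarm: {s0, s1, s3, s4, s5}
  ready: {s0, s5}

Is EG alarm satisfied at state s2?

No

EG alarm: greatest fixpoint, start Z0 = {s0, s1, s3, s4, s5}, keep only states in Sat with some successor in Z. Already a fixed point.
Sat(EG alarm) = {s0, s1, s3, s4, s5}
s2 ∉ Sat(EG alarm) = {s0, s1, s3, s4, s5}, so the formula does not hold at s2.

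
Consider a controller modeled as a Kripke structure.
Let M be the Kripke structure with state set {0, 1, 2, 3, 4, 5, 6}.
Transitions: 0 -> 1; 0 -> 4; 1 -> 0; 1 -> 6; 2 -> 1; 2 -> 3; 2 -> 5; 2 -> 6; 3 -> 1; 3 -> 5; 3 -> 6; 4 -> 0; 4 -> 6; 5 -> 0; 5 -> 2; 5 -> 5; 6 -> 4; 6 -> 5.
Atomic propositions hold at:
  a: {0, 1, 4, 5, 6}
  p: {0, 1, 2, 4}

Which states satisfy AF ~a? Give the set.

{2, 3}

Sat(~a) = {2, 3}
AF ~a: least fixpoint, start Z0 = {2, 3}, add states with every successor in Z. Already a fixed point.
Sat(AF ~a) = {2, 3}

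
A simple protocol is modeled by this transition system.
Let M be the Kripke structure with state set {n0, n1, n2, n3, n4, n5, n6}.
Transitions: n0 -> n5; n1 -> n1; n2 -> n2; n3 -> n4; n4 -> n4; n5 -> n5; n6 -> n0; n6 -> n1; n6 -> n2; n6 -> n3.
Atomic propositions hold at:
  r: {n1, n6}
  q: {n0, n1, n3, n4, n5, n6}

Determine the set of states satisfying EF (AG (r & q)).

Sat(r & q) = {n1, n6}
AG (r & q): greatest fixpoint, start Z0 = {n1, n6}, keep only states in Sat with every successor in Z. Z1 = {n1}; fixed.
Sat(AG (r & q)) = {n1}
EF (AG (r & q)): least fixpoint, start Z0 = {n1}, add states with some successor in Z. Z1 = {n1, n6}; fixed.
Sat(EF (AG (r & q))) = {n1, n6}

{n1, n6}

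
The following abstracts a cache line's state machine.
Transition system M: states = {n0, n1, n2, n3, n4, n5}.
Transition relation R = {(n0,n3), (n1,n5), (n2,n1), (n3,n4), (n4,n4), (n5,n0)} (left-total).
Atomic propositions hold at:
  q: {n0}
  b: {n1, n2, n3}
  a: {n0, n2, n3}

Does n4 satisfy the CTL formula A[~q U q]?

No

Sat(~q) = {n1, n2, n3, n4, n5}
A[~q U q]: least fixpoint, start Z0 = Sat(q) = {n0}, add states in Sat(~q) with every successor in Z. Z1 = {n0, n5}; Z2 = {n0, n1, n5}; Z3 = {n0, n1, n2, n5}; fixed.
Sat(A[~q U q]) = {n0, n1, n2, n5}
n4 ∉ Sat(A[~q U q]) = {n0, n1, n2, n5}, so the formula does not hold at n4.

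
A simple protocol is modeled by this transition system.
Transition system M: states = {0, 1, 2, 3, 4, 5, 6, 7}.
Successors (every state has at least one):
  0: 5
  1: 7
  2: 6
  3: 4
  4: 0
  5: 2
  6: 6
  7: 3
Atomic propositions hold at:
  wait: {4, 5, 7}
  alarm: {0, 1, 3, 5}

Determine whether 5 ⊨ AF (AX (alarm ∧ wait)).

No

Sat(alarm ∧ wait) = {5}
Sat(AX (alarm ∧ wait)) = {s : every successor in {5}} = {0}
AF (AX (alarm ∧ wait)): least fixpoint, start Z0 = {0}, add states with every successor in Z. Z1 = {0, 4}; Z2 = {0, 3, 4}; Z3 = {0, 3, 4, 7}; Z4 = {0, 1, 3, 4, 7}; fixed.
Sat(AF (AX (alarm ∧ wait))) = {0, 1, 3, 4, 7}
5 ∉ Sat(AF (AX (alarm ∧ wait))) = {0, 1, 3, 4, 7}, so the formula does not hold at 5.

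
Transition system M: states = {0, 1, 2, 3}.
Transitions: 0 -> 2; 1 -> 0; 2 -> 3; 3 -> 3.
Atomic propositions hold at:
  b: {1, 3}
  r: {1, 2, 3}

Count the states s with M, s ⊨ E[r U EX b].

Sat(EX b) = {s : some successor in {1, 3}} = {2, 3}
E[r U EX b]: least fixpoint, start Z0 = Sat(EX b) = {2, 3}, add states in Sat(r) with some successor in Z. Already a fixed point.
Sat(E[r U EX b]) = {2, 3}
|Sat(E[r U EX b])| = |{2, 3}| = 2.

2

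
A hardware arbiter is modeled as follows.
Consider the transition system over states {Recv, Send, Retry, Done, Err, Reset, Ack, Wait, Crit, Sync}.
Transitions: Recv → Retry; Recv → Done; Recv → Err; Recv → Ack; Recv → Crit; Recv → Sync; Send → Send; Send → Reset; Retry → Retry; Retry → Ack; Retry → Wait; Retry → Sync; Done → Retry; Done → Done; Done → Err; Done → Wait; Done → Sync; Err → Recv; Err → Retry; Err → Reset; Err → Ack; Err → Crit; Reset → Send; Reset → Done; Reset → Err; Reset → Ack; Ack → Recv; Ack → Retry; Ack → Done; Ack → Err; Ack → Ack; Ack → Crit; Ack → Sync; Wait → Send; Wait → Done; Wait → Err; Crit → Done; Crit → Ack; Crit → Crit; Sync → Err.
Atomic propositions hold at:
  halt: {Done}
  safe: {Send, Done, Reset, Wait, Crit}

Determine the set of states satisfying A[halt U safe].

A[halt U safe]: least fixpoint, start Z0 = Sat(safe) = {Send, Done, Reset, Wait, Crit}, add states in Sat(halt) with every successor in Z. Already a fixed point.
Sat(A[halt U safe]) = {Send, Done, Reset, Wait, Crit}

{Send, Done, Reset, Wait, Crit}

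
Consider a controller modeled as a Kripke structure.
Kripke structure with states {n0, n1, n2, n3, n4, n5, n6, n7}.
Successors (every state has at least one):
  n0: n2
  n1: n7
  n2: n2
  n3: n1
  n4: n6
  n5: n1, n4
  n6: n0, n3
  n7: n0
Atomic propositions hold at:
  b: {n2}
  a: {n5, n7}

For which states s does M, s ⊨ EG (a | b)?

Sat(a | b) = {n2, n5, n7}
EG (a | b): greatest fixpoint, start Z0 = {n2, n5, n7}, keep only states in Sat with some successor in Z. Z1 = {n2}; fixed.
Sat(EG (a | b)) = {n2}

{n2}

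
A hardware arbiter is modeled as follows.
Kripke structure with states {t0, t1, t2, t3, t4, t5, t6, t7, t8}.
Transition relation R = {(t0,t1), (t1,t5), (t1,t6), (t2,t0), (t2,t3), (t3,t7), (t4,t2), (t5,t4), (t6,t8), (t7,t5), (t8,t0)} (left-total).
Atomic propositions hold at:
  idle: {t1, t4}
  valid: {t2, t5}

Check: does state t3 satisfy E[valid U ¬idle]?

Yes

Sat(¬idle) = {t0, t2, t3, t5, t6, t7, t8}
E[valid U ¬idle]: least fixpoint, start Z0 = Sat(¬idle) = {t0, t2, t3, t5, t6, t7, t8}, add states in Sat(valid) with some successor in Z. Already a fixed point.
Sat(E[valid U ¬idle]) = {t0, t2, t3, t5, t6, t7, t8}
t3 ∈ Sat(E[valid U ¬idle]) = {t0, t2, t3, t5, t6, t7, t8}, so the formula holds at t3.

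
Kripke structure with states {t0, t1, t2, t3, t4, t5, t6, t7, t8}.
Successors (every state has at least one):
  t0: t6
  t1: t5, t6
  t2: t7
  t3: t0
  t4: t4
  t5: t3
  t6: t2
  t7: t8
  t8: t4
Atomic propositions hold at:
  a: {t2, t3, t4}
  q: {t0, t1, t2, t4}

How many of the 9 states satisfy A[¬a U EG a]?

Sat(¬a) = {t0, t1, t5, t6, t7, t8}
EG a: greatest fixpoint, start Z0 = {t2, t3, t4}, keep only states in Sat with some successor in Z. Z1 = {t4}; fixed.
Sat(EG a) = {t4}
A[¬a U EG a]: least fixpoint, start Z0 = Sat(EG a) = {t4}, add states in Sat(¬a) with every successor in Z. Z1 = {t4, t8}; Z2 = {t4, t7, t8}; fixed.
Sat(A[¬a U EG a]) = {t4, t7, t8}
|Sat(A[¬a U EG a])| = |{t4, t7, t8}| = 3.

3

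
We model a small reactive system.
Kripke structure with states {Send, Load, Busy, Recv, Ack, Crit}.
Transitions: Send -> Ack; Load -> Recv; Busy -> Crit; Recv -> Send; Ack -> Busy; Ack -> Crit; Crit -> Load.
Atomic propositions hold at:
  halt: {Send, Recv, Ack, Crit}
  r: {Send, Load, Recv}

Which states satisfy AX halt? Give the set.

Sat(AX halt) = {s : every successor in {Send, Recv, Ack, Crit}} = {Send, Load, Busy, Recv}

{Send, Load, Busy, Recv}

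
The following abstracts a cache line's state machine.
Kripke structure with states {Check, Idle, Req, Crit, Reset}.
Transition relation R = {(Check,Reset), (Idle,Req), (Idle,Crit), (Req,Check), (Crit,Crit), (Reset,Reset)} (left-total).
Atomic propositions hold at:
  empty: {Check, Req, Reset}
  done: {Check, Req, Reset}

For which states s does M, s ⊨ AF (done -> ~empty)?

{Idle, Crit}

Sat(~empty) = {Idle, Crit}
Sat(done -> ~empty) = {Idle, Crit}
AF (done -> ~empty): least fixpoint, start Z0 = {Idle, Crit}, add states with every successor in Z. Already a fixed point.
Sat(AF (done -> ~empty)) = {Idle, Crit}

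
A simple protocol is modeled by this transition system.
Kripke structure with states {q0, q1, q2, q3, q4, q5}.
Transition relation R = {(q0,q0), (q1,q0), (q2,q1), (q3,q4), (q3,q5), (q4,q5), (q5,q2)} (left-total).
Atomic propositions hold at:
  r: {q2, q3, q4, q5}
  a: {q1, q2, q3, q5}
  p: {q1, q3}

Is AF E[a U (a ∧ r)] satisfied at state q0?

Sat(a ∧ r) = {q2, q3, q5}
E[a U (a ∧ r)]: least fixpoint, start Z0 = Sat((a ∧ r)) = {q2, q3, q5}, add states in Sat(a) with some successor in Z. Already a fixed point.
Sat(E[a U (a ∧ r)]) = {q2, q3, q5}
AF E[a U (a ∧ r)]: least fixpoint, start Z0 = {q2, q3, q5}, add states with every successor in Z. Z1 = {q2, q3, q4, q5}; fixed.
Sat(AF E[a U (a ∧ r)]) = {q2, q3, q4, q5}
q0 ∉ Sat(AF E[a U (a ∧ r)]) = {q2, q3, q4, q5}, so the formula does not hold at q0.

No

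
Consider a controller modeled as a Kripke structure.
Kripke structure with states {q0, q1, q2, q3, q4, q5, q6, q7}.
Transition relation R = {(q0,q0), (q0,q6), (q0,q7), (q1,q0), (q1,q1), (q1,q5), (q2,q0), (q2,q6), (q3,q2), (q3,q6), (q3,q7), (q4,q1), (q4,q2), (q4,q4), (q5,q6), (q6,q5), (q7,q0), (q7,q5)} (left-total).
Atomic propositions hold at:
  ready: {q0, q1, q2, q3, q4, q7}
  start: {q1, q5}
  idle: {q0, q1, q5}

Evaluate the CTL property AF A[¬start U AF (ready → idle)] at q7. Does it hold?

Sat(¬start) = {q0, q2, q3, q4, q6, q7}
Sat(ready → idle) = {q0, q1, q5, q6}
AF (ready → idle): least fixpoint, start Z0 = {q0, q1, q5, q6}, add states with every successor in Z. Z1 = {q0, q1, q2, q5, q6, q7}; Z2 = {q0, q1, q2, q3, q5, q6, q7}; fixed.
Sat(AF (ready → idle)) = {q0, q1, q2, q3, q5, q6, q7}
A[¬start U AF (ready → idle)]: least fixpoint, start Z0 = Sat(AF (ready → idle)) = {q0, q1, q2, q3, q5, q6, q7}, add states in Sat(¬start) with every successor in Z. Already a fixed point.
Sat(A[¬start U AF (ready → idle)]) = {q0, q1, q2, q3, q5, q6, q7}
AF A[¬start U AF (ready → idle)]: least fixpoint, start Z0 = {q0, q1, q2, q3, q5, q6, q7}, add states with every successor in Z. Already a fixed point.
Sat(AF A[¬start U AF (ready → idle)]) = {q0, q1, q2, q3, q5, q6, q7}
q7 ∈ Sat(AF A[¬start U AF (ready → idle)]) = {q0, q1, q2, q3, q5, q6, q7}, so the formula holds at q7.

Yes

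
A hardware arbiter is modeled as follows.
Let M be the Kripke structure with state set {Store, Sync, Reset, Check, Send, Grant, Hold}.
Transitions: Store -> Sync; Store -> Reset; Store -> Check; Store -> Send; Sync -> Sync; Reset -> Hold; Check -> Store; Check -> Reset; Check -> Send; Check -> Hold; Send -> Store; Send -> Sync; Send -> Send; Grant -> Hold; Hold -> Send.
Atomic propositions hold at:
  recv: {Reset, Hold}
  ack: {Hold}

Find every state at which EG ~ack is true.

{Store, Sync, Check, Send}

Sat(~ack) = {Store, Sync, Reset, Check, Send, Grant}
EG ~ack: greatest fixpoint, start Z0 = {Store, Sync, Reset, Check, Send, Grant}, keep only states in Sat with some successor in Z. Z1 = {Store, Sync, Check, Send}; fixed.
Sat(EG ~ack) = {Store, Sync, Check, Send}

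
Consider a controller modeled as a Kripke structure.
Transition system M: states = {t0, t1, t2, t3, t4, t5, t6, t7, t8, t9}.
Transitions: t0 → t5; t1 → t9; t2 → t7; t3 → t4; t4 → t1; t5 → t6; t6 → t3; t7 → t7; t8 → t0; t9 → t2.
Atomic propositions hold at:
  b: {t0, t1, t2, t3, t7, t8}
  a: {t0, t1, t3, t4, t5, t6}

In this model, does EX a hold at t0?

Yes

Sat(EX a) = {s : some successor in {t0, t1, t3, t4, t5, t6}} = {t0, t3, t4, t5, t6, t8}
t0 ∈ Sat(EX a) = {t0, t3, t4, t5, t6, t8}, so the formula holds at t0.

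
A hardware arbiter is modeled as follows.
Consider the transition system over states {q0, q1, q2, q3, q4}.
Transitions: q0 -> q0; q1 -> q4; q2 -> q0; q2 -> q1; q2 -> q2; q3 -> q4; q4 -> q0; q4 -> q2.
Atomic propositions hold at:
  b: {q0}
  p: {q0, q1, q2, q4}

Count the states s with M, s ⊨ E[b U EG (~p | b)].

1

Sat(~p) = {q3}
Sat(~p | b) = {q0, q3}
EG (~p | b): greatest fixpoint, start Z0 = {q0, q3}, keep only states in Sat with some successor in Z. Z1 = {q0}; fixed.
Sat(EG (~p | b)) = {q0}
E[b U EG (~p | b)]: least fixpoint, start Z0 = Sat(EG (~p | b)) = {q0}, add states in Sat(b) with some successor in Z. Already a fixed point.
Sat(E[b U EG (~p | b)]) = {q0}
|Sat(E[b U EG (~p | b)])| = |{q0}| = 1.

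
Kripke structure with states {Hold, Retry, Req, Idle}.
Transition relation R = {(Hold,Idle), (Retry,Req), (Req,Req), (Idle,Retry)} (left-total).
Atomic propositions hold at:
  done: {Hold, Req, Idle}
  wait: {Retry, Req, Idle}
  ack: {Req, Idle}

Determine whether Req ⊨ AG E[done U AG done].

Yes

AG done: greatest fixpoint, start Z0 = {Hold, Req, Idle}, keep only states in Sat with every successor in Z. Z1 = {Hold, Req}; Z2 = {Req}; fixed.
Sat(AG done) = {Req}
E[done U AG done]: least fixpoint, start Z0 = Sat(AG done) = {Req}, add states in Sat(done) with some successor in Z. Already a fixed point.
Sat(E[done U AG done]) = {Req}
AG E[done U AG done]: greatest fixpoint, start Z0 = {Req}, keep only states in Sat with every successor in Z. Already a fixed point.
Sat(AG E[done U AG done]) = {Req}
Req ∈ Sat(AG E[done U AG done]) = {Req}, so the formula holds at Req.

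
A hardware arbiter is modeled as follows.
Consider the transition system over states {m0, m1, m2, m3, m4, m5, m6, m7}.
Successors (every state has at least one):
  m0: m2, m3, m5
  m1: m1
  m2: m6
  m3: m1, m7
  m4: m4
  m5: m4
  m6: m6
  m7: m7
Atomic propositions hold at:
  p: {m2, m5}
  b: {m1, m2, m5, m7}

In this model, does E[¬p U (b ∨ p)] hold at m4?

Sat(¬p) = {m0, m1, m3, m4, m6, m7}
Sat(b ∨ p) = {m1, m2, m5, m7}
E[¬p U (b ∨ p)]: least fixpoint, start Z0 = Sat((b ∨ p)) = {m1, m2, m5, m7}, add states in Sat(¬p) with some successor in Z. Z1 = {m0, m1, m2, m3, m5, m7}; fixed.
Sat(E[¬p U (b ∨ p)]) = {m0, m1, m2, m3, m5, m7}
m4 ∉ Sat(E[¬p U (b ∨ p)]) = {m0, m1, m2, m3, m5, m7}, so the formula does not hold at m4.

No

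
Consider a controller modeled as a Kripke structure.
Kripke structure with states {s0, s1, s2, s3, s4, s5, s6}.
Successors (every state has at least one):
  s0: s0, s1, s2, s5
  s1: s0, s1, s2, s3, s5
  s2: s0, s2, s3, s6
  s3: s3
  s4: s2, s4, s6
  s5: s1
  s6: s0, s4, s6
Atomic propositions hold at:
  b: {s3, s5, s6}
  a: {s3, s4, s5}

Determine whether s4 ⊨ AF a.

AF a: least fixpoint, start Z0 = {s3, s4, s5}, add states with every successor in Z. Already a fixed point.
Sat(AF a) = {s3, s4, s5}
s4 ∈ Sat(AF a) = {s3, s4, s5}, so the formula holds at s4.

Yes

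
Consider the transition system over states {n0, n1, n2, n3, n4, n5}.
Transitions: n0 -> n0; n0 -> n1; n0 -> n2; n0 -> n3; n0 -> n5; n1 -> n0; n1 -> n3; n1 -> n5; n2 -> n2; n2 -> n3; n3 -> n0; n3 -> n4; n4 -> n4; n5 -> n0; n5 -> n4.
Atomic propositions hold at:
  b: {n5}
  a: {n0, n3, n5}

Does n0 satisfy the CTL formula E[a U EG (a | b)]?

Yes

Sat(a | b) = {n0, n3, n5}
EG (a | b): greatest fixpoint, start Z0 = {n0, n3, n5}, keep only states in Sat with some successor in Z. Already a fixed point.
Sat(EG (a | b)) = {n0, n3, n5}
E[a U EG (a | b)]: least fixpoint, start Z0 = Sat(EG (a | b)) = {n0, n3, n5}, add states in Sat(a) with some successor in Z. Already a fixed point.
Sat(E[a U EG (a | b)]) = {n0, n3, n5}
n0 ∈ Sat(E[a U EG (a | b)]) = {n0, n3, n5}, so the formula holds at n0.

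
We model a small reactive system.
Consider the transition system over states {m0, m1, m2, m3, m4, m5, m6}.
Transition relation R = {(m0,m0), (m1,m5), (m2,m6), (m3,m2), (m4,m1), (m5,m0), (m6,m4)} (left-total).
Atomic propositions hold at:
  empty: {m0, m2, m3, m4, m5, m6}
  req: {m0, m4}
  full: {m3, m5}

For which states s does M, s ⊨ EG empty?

EG empty: greatest fixpoint, start Z0 = {m0, m2, m3, m4, m5, m6}, keep only states in Sat with some successor in Z. Z1 = {m0, m2, m3, m5, m6}; Z2 = {m0, m2, m3, m5}; Z3 = {m0, m3, m5}; Z4 = {m0, m5}; fixed.
Sat(EG empty) = {m0, m5}

{m0, m5}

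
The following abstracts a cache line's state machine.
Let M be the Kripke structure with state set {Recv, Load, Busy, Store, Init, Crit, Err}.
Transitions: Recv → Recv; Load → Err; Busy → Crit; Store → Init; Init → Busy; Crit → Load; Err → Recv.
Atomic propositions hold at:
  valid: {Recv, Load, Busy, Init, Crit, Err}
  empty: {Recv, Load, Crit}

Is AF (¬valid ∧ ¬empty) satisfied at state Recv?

Sat(¬valid) = {Store}
Sat(¬empty) = {Busy, Store, Init, Err}
Sat(¬valid ∧ ¬empty) = {Store}
AF (¬valid ∧ ¬empty): least fixpoint, start Z0 = {Store}, add states with every successor in Z. Already a fixed point.
Sat(AF (¬valid ∧ ¬empty)) = {Store}
Recv ∉ Sat(AF (¬valid ∧ ¬empty)) = {Store}, so the formula does not hold at Recv.

No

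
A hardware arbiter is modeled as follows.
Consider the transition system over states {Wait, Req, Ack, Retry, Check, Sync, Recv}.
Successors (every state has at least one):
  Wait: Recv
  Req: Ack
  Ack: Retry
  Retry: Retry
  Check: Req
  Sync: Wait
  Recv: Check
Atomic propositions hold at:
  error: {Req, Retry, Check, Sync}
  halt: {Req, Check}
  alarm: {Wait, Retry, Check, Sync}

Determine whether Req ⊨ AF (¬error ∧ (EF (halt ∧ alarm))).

Sat(¬error) = {Wait, Ack, Recv}
Sat(halt ∧ alarm) = {Check}
EF (halt ∧ alarm): least fixpoint, start Z0 = {Check}, add states with some successor in Z. Z1 = {Check, Recv}; Z2 = {Wait, Check, Recv}; Z3 = {Wait, Check, Sync, Recv}; fixed.
Sat(EF (halt ∧ alarm)) = {Wait, Check, Sync, Recv}
Sat(¬error ∧ (EF (halt ∧ alarm))) = {Wait, Recv}
AF (¬error ∧ (EF (halt ∧ alarm))): least fixpoint, start Z0 = {Wait, Recv}, add states with every successor in Z. Z1 = {Wait, Sync, Recv}; fixed.
Sat(AF (¬error ∧ (EF (halt ∧ alarm)))) = {Wait, Sync, Recv}
Req ∉ Sat(AF (¬error ∧ (EF (halt ∧ alarm)))) = {Wait, Sync, Recv}, so the formula does not hold at Req.

No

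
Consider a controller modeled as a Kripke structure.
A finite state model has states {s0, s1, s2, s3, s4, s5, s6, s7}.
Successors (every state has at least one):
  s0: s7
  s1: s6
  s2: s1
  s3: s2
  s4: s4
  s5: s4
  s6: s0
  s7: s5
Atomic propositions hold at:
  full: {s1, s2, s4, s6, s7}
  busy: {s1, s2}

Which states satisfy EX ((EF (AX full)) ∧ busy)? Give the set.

{s2, s3}

Sat(AX full) = {s : every successor in {s1, s2, s4, s6, s7}} = {s0, s1, s2, s3, s4, s5}
EF (AX full): least fixpoint, start Z0 = {s0, s1, s2, s3, s4, s5}, add states with some successor in Z. Z1 = {s0, s1, s2, s3, s4, s5, s6, s7}; fixed.
Sat(EF (AX full)) = {s0, s1, s2, s3, s4, s5, s6, s7}
Sat((EF (AX full)) ∧ busy) = {s1, s2}
Sat(EX ((EF (AX full)) ∧ busy)) = {s : some successor in {s1, s2}} = {s2, s3}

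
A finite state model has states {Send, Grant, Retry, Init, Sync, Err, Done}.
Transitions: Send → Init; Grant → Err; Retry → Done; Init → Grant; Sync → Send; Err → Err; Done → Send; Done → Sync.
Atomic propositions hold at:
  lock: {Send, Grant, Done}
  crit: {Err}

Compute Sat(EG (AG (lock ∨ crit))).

{Grant, Err}

Sat(lock ∨ crit) = {Send, Grant, Err, Done}
AG (lock ∨ crit): greatest fixpoint, start Z0 = {Send, Grant, Err, Done}, keep only states in Sat with every successor in Z. Z1 = {Grant, Err}; fixed.
Sat(AG (lock ∨ crit)) = {Grant, Err}
EG (AG (lock ∨ crit)): greatest fixpoint, start Z0 = {Grant, Err}, keep only states in Sat with some successor in Z. Already a fixed point.
Sat(EG (AG (lock ∨ crit))) = {Grant, Err}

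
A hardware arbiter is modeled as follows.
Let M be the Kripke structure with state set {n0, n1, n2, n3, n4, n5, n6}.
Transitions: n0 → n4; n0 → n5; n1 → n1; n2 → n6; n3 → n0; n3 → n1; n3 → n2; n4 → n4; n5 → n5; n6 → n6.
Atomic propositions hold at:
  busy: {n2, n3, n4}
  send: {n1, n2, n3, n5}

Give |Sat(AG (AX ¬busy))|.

Sat(¬busy) = {n0, n1, n5, n6}
Sat(AX ¬busy) = {s : every successor in {n0, n1, n5, n6}} = {n1, n2, n5, n6}
AG (AX ¬busy): greatest fixpoint, start Z0 = {n1, n2, n5, n6}, keep only states in Sat with every successor in Z. Already a fixed point.
Sat(AG (AX ¬busy)) = {n1, n2, n5, n6}
|Sat(AG (AX ¬busy))| = |{n1, n2, n5, n6}| = 4.

4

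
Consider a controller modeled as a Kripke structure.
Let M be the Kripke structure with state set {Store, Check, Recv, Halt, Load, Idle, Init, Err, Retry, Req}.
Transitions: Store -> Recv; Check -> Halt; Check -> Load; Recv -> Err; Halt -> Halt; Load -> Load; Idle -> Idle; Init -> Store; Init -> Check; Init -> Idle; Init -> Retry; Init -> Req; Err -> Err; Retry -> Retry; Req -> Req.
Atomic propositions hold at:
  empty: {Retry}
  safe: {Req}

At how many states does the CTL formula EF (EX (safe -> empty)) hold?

Sat(safe -> empty) = {Store, Check, Recv, Halt, Load, Idle, Init, Err, Retry}
Sat(EX (safe -> empty)) = {s : some successor in {Store, Check, Recv, Halt, Load, Idle, Init, Err, Retry}} = {Store, Check, Recv, Halt, Load, Idle, Init, Err, Retry}
EF (EX (safe -> empty)): least fixpoint, start Z0 = {Store, Check, Recv, Halt, Load, Idle, Init, Err, Retry}, add states with some successor in Z. Already a fixed point.
Sat(EF (EX (safe -> empty))) = {Store, Check, Recv, Halt, Load, Idle, Init, Err, Retry}
|Sat(EF (EX (safe -> empty)))| = |{Store, Check, Recv, Halt, Load, Idle, Init, Err, Retry}| = 9.

9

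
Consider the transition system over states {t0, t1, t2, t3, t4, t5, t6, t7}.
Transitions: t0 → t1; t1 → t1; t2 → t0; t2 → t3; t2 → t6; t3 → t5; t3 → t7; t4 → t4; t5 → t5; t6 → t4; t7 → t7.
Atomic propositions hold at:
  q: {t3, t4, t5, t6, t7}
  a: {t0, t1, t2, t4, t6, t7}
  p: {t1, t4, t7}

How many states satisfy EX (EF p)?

7

EF p: least fixpoint, start Z0 = {t1, t4, t7}, add states with some successor in Z. Z1 = {t0, t1, t3, t4, t6, t7}; Z2 = {t0, t1, t2, t3, t4, t6, t7}; fixed.
Sat(EF p) = {t0, t1, t2, t3, t4, t6, t7}
Sat(EX (EF p)) = {s : some successor in {t0, t1, t2, t3, t4, t6, t7}} = {t0, t1, t2, t3, t4, t6, t7}
|Sat(EX (EF p))| = |{t0, t1, t2, t3, t4, t6, t7}| = 7.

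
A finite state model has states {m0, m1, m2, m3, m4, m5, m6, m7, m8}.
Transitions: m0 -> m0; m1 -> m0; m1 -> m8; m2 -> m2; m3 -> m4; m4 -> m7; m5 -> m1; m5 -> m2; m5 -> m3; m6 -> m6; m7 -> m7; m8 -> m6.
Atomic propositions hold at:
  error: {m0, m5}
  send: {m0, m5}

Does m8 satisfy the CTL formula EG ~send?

Sat(~send) = {m1, m2, m3, m4, m6, m7, m8}
EG ~send: greatest fixpoint, start Z0 = {m1, m2, m3, m4, m6, m7, m8}, keep only states in Sat with some successor in Z. Already a fixed point.
Sat(EG ~send) = {m1, m2, m3, m4, m6, m7, m8}
m8 ∈ Sat(EG ~send) = {m1, m2, m3, m4, m6, m7, m8}, so the formula holds at m8.

Yes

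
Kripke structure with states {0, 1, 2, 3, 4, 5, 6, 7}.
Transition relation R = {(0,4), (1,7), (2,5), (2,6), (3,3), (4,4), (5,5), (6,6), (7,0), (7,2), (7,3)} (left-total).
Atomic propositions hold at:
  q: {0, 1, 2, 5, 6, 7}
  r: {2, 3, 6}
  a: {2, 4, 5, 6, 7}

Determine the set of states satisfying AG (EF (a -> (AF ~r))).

{0, 3, 4, 5}

Sat(~r) = {0, 1, 4, 5, 7}
AF ~r: least fixpoint, start Z0 = {0, 1, 4, 5, 7}, add states with every successor in Z. Already a fixed point.
Sat(AF ~r) = {0, 1, 4, 5, 7}
Sat(a -> (AF ~r)) = {0, 1, 3, 4, 5, 7}
EF (a -> (AF ~r)): least fixpoint, start Z0 = {0, 1, 3, 4, 5, 7}, add states with some successor in Z. Z1 = {0, 1, 2, 3, 4, 5, 7}; fixed.
Sat(EF (a -> (AF ~r))) = {0, 1, 2, 3, 4, 5, 7}
AG (EF (a -> (AF ~r))): greatest fixpoint, start Z0 = {0, 1, 2, 3, 4, 5, 7}, keep only states in Sat with every successor in Z. Z1 = {0, 1, 3, 4, 5, 7}; Z2 = {0, 1, 3, 4, 5}; Z3 = {0, 3, 4, 5}; fixed.
Sat(AG (EF (a -> (AF ~r)))) = {0, 3, 4, 5}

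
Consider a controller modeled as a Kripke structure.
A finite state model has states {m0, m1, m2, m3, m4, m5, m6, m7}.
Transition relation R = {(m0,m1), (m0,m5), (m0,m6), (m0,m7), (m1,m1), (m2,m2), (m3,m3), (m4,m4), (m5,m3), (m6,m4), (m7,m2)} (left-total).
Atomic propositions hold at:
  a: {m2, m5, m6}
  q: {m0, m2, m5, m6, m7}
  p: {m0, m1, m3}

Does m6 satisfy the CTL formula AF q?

Yes

AF q: least fixpoint, start Z0 = {m0, m2, m5, m6, m7}, add states with every successor in Z. Already a fixed point.
Sat(AF q) = {m0, m2, m5, m6, m7}
m6 ∈ Sat(AF q) = {m0, m2, m5, m6, m7}, so the formula holds at m6.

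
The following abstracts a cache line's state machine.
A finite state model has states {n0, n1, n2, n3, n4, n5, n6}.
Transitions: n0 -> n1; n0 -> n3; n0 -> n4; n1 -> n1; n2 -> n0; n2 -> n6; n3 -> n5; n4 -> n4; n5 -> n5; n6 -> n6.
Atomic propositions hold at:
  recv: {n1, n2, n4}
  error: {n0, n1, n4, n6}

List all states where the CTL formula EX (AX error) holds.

Sat(AX error) = {s : every successor in {n0, n1, n4, n6}} = {n1, n2, n4, n6}
Sat(EX (AX error)) = {s : some successor in {n1, n2, n4, n6}} = {n0, n1, n2, n4, n6}

{n0, n1, n2, n4, n6}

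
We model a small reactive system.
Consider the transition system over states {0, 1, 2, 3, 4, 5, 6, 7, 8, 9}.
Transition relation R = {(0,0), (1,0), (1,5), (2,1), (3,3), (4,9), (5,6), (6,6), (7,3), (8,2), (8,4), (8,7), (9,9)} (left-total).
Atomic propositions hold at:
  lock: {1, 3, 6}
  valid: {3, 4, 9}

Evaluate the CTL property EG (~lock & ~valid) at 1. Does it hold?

No

Sat(~lock) = {0, 2, 4, 5, 7, 8, 9}
Sat(~valid) = {0, 1, 2, 5, 6, 7, 8}
Sat(~lock & ~valid) = {0, 2, 5, 7, 8}
EG (~lock & ~valid): greatest fixpoint, start Z0 = {0, 2, 5, 7, 8}, keep only states in Sat with some successor in Z. Z1 = {0, 8}; Z2 = {0}; fixed.
Sat(EG (~lock & ~valid)) = {0}
1 ∉ Sat(EG (~lock & ~valid)) = {0}, so the formula does not hold at 1.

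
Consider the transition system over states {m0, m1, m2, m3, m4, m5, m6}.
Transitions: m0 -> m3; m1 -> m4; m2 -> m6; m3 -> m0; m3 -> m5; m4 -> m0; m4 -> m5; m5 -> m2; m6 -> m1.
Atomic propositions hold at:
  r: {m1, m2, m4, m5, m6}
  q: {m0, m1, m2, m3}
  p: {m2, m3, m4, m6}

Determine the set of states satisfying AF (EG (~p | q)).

Sat(~p) = {m0, m1, m5}
Sat(~p | q) = {m0, m1, m2, m3, m5}
EG (~p | q): greatest fixpoint, start Z0 = {m0, m1, m2, m3, m5}, keep only states in Sat with some successor in Z. Z1 = {m0, m3, m5}; Z2 = {m0, m3}; fixed.
Sat(EG (~p | q)) = {m0, m3}
AF (EG (~p | q)): least fixpoint, start Z0 = {m0, m3}, add states with every successor in Z. Already a fixed point.
Sat(AF (EG (~p | q))) = {m0, m3}

{m0, m3}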